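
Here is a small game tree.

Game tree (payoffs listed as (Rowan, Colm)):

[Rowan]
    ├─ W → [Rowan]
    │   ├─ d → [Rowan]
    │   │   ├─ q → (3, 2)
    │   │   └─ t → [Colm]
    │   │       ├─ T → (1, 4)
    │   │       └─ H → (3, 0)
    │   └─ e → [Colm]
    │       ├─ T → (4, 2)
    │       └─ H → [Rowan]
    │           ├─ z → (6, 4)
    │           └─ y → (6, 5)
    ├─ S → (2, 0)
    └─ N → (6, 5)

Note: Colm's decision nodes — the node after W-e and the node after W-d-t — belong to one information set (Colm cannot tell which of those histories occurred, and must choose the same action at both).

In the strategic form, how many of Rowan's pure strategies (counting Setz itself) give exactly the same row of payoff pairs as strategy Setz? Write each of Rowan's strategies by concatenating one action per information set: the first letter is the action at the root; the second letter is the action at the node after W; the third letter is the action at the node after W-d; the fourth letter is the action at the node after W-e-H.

Row for Setz (columns T, H): (2,0) (2,0).
Under Setz, Rowan's choice at the node after W and at the node after W-d and at the node after W-e-H can never be reached regardless of what Colm does, so varying those choices leaves every outcome unchanged.
Holding the reachable choices fixed and varying the unreachable ones freely already gives 2 × 2 × 2 = 8 equivalent strategies.
No other strategy reproduces this row, so those 8 are the full class: Sdqz, Sdqy, Sdtz, Sdty, Seqz, Seqy, Setz, Sety.

8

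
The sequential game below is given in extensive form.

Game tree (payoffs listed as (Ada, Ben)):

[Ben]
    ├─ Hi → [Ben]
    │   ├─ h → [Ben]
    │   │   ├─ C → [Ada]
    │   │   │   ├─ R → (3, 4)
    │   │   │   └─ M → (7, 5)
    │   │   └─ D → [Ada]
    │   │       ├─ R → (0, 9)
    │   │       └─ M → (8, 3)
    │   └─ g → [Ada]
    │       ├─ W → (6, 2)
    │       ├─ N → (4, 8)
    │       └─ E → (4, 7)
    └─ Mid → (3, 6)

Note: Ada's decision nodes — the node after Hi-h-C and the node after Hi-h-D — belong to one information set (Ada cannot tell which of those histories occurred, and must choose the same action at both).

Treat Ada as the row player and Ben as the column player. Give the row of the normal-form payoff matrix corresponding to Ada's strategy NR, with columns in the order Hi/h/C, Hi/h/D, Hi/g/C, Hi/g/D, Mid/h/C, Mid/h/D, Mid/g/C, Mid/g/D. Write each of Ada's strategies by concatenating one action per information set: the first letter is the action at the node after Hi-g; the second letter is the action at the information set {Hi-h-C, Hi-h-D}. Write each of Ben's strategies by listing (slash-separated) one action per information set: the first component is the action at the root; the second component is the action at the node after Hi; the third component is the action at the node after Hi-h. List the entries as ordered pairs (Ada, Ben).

vs Hi/h/C: Ben plays Hi → Ben plays h at [Hi] → Ben plays C at [Hi-h] → Ada plays R at [Hi-h-C] → (3, 4)
vs Hi/h/D: Ben plays Hi → Ben plays h at [Hi] → Ben plays D at [Hi-h] → Ada plays R at [Hi-h-D] → (0, 9)
vs Hi/g/C: Ben plays Hi → Ben plays g at [Hi] → Ada plays N at [Hi-g] → (4, 8)
vs Hi/g/D: Ben plays Hi → Ben plays g at [Hi] → Ada plays N at [Hi-g] → (4, 8)
vs Mid/h/C: Ben plays Mid → (3, 6)
vs Mid/h/D: Ben plays Mid → (3, 6)
vs Mid/g/C: Ben plays Mid → (3, 6)
vs Mid/g/D: Ben plays Mid → (3, 6)

(3,4) (0,9) (4,8) (4,8) (3,6) (3,6) (3,6) (3,6)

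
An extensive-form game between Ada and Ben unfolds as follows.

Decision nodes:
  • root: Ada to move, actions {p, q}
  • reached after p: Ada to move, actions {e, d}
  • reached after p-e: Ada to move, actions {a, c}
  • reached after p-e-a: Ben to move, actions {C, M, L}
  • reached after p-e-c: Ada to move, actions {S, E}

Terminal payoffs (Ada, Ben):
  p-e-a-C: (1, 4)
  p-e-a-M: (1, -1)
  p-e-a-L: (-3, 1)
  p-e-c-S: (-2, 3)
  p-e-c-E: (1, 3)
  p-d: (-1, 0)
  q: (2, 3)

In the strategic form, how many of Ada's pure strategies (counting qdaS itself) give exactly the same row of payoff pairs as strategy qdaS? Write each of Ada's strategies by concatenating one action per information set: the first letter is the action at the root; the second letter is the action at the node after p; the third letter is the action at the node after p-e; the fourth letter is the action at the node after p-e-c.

Row for qdaS (columns C, M, L): (2,3) (2,3) (2,3).
Under qdaS, Ada's choice at the node after p and at the node after p-e and at the node after p-e-c can never be reached regardless of what Ben does, so varying those choices leaves every outcome unchanged.
Holding the reachable choices fixed and varying the unreachable ones freely already gives 2 × 2 × 2 = 8 equivalent strategies.
No other strategy reproduces this row, so those 8 are the full class: qeaS, qeaE, qecS, qecE, qdaS, qdaE, qdcS, qdcE.

8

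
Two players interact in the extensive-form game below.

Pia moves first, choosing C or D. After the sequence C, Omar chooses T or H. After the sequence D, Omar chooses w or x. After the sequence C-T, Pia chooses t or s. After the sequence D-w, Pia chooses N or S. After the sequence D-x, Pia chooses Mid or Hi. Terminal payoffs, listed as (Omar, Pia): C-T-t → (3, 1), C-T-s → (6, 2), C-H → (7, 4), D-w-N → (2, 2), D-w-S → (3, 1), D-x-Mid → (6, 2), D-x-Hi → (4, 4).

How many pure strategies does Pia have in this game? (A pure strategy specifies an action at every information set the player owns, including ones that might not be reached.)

Pia owns the root with actions {C, D} — two choices.
Pia owns the node after C-T with actions {t, s} — two choices.
Pia owns the node after D-w with actions {N, S} — two choices.
Pia owns the node after D-x with actions {Mid, Hi} — two choices.
A pure strategy fixes one action at each information set independently, so the count is the product 2 × 2 × 2 × 2 = 16.
(For reference, Omar has 4 pure strategies, giving a 16×4 normal-form matrix.)

16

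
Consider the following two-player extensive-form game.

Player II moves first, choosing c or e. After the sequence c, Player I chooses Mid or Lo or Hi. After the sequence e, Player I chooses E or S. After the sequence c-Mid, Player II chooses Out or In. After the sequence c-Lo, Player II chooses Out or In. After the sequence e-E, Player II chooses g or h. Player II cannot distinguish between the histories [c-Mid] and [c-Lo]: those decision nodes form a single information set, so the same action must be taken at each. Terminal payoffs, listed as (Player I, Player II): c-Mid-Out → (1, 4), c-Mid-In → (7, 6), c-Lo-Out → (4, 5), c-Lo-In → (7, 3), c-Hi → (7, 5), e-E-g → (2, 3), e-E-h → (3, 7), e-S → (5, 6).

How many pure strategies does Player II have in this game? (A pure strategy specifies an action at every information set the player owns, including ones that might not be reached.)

8

Player II owns the root with actions {c, e} — two choices.
Player II owns the information set {c-Mid, c-Lo} with actions {Out, In} — two choices.
Player II owns the node after e-E with actions {g, h} — two choices.
A pure strategy fixes one action at each information set independently, so the count is the product 2 × 2 × 2 = 8.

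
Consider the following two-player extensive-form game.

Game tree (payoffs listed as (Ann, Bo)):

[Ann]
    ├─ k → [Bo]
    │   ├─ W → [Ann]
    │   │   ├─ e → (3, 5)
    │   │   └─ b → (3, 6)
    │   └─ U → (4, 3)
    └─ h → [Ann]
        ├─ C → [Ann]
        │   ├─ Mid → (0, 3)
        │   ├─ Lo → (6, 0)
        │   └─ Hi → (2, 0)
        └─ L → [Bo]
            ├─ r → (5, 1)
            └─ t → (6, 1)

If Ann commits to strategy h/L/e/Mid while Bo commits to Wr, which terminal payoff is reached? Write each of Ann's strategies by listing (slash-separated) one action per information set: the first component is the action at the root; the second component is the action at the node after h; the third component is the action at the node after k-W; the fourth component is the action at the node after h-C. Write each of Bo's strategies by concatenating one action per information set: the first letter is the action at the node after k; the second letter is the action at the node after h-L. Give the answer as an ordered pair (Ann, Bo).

Trace the play path from the root:
  Ann plays h
  Ann plays L at [h]
  Bo plays r at [h-L]
→ terminal payoff (5, 1).
(Ann's choice at the node after k-W is never reached on this path, so it doesn't affect the outcome.)

(5, 1)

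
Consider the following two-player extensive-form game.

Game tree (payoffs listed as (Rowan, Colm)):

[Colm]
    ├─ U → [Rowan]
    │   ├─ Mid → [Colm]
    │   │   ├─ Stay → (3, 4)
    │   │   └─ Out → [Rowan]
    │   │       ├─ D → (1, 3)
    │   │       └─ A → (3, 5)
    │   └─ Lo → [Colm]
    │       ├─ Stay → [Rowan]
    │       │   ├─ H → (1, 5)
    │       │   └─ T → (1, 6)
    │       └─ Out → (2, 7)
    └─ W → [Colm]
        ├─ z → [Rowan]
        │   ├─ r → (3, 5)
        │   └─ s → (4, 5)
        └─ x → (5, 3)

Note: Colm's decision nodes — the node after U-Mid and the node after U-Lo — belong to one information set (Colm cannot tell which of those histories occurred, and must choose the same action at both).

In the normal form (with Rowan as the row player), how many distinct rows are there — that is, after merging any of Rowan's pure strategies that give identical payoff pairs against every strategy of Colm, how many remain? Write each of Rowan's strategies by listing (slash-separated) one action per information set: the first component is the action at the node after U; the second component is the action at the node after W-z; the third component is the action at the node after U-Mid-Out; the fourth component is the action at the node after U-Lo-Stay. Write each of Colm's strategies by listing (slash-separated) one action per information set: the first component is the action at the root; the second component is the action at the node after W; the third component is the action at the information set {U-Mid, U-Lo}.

Rowan has 16 pure strategies: Mid/r/D/H, Mid/r/D/T, Mid/r/A/H, Mid/r/A/T, Mid/s/D/H, Mid/s/D/T, Mid/s/A/H, Mid/s/A/T, Lo/r/D/H, Lo/r/D/T, Lo/r/A/H, Lo/r/A/T, Lo/s/D/H, Lo/s/D/T, Lo/s/A/H, Lo/s/A/T. Columns: U/z/Stay, U/z/Out, U/x/Stay, U/x/Out, W/z/Stay, W/z/Out, W/x/Stay, W/x/Out.
{Mid/r/D/H, Mid/r/D/T} → row (3,4) (1,3) (3,4) (1,3) (3,5) (3,5) (5,3) (5,3)
{Mid/r/A/H, Mid/r/A/T} → row (3,4) (3,5) (3,4) (3,5) (3,5) (3,5) (5,3) (5,3)
{Mid/s/D/H, Mid/s/D/T} → row (3,4) (1,3) (3,4) (1,3) (4,5) (4,5) (5,3) (5,3)
{Mid/s/A/H, Mid/s/A/T} → row (3,4) (3,5) (3,4) (3,5) (4,5) (4,5) (5,3) (5,3)
{Lo/r/D/H, Lo/r/A/H} → row (1,5) (2,7) (1,5) (2,7) (3,5) (3,5) (5,3) (5,3)
{Lo/r/D/T, Lo/r/A/T} → row (1,6) (2,7) (1,6) (2,7) (3,5) (3,5) (5,3) (5,3)
{Lo/s/D/H, Lo/s/A/H} → row (1,5) (2,7) (1,5) (2,7) (4,5) (4,5) (5,3) (5,3)
{Lo/s/D/T, Lo/s/A/T} → row (1,6) (2,7) (1,6) (2,7) (4,5) (4,5) (5,3) (5,3)
That's 8 distinct rows out of 16 strategies.

8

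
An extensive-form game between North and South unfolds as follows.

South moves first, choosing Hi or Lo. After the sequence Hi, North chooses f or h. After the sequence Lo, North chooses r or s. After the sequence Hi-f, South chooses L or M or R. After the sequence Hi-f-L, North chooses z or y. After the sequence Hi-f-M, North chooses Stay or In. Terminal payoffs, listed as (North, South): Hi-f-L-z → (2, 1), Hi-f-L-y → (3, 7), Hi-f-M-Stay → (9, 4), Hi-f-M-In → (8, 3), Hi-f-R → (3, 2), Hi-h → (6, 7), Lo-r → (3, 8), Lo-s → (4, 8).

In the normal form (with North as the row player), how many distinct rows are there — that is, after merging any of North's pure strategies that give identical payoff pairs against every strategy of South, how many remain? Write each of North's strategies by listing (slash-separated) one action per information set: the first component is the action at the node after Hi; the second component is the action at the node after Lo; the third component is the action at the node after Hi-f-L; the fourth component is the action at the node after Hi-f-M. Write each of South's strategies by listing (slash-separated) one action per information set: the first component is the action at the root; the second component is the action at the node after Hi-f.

North has 16 pure strategies: f/r/z/Stay, f/r/z/In, f/r/y/Stay, f/r/y/In, f/s/z/Stay, f/s/z/In, f/s/y/Stay, f/s/y/In, h/r/z/Stay, h/r/z/In, h/r/y/Stay, h/r/y/In, h/s/z/Stay, h/s/z/In, h/s/y/Stay, h/s/y/In. Columns: Hi/L, Hi/M, Hi/R, Lo/L, Lo/M, Lo/R.
{f/r/z/Stay} → row (2,1) (9,4) (3,2) (3,8) (3,8) (3,8)
{f/r/z/In} → row (2,1) (8,3) (3,2) (3,8) (3,8) (3,8)
{f/r/y/Stay} → row (3,7) (9,4) (3,2) (3,8) (3,8) (3,8)
{f/r/y/In} → row (3,7) (8,3) (3,2) (3,8) (3,8) (3,8)
{f/s/z/Stay} → row (2,1) (9,4) (3,2) (4,8) (4,8) (4,8)
{f/s/z/In} → row (2,1) (8,3) (3,2) (4,8) (4,8) (4,8)
{f/s/y/Stay} → row (3,7) (9,4) (3,2) (4,8) (4,8) (4,8)
{f/s/y/In} → row (3,7) (8,3) (3,2) (4,8) (4,8) (4,8)
{h/r/z/Stay, h/r/z/In, h/r/y/Stay, h/r/y/In} → row (6,7) (6,7) (6,7) (3,8) (3,8) (3,8)
{h/s/z/Stay, h/s/z/In, h/s/y/Stay, h/s/y/In} → row (6,7) (6,7) (6,7) (4,8) (4,8) (4,8)
That's 10 distinct rows out of 16 strategies.

10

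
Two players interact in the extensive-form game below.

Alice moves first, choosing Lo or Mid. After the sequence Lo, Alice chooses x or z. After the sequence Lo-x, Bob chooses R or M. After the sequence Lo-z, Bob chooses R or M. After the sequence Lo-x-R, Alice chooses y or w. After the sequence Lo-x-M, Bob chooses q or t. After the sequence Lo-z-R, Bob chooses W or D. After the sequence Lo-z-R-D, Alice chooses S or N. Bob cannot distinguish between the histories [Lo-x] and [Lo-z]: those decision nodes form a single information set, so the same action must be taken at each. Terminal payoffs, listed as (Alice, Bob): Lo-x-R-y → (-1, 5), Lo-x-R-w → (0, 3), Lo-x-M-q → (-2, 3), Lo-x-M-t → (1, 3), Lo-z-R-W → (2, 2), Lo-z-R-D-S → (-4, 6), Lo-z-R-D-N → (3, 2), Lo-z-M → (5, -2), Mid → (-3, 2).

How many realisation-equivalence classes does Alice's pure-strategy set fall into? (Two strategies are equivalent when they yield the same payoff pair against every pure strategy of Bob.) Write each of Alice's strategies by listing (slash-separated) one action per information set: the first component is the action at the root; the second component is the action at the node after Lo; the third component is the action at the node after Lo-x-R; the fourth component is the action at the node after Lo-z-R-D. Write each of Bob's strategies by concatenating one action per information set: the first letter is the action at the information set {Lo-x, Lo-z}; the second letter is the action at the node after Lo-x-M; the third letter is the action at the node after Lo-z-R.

5

Alice has 16 pure strategies: Lo/x/y/S, Lo/x/y/N, Lo/x/w/S, Lo/x/w/N, Lo/z/y/S, Lo/z/y/N, Lo/z/w/S, Lo/z/w/N, Mid/x/y/S, Mid/x/y/N, Mid/x/w/S, Mid/x/w/N, Mid/z/y/S, Mid/z/y/N, Mid/z/w/S, Mid/z/w/N. Columns: RqW, RqD, RtW, RtD, MqW, MqD, MtW, MtD.
{Lo/x/y/S, Lo/x/y/N} → row (-1,5) (-1,5) (-1,5) (-1,5) (-2,3) (-2,3) (1,3) (1,3)
{Lo/x/w/S, Lo/x/w/N} → row (0,3) (0,3) (0,3) (0,3) (-2,3) (-2,3) (1,3) (1,3)
{Lo/z/y/S, Lo/z/w/S} → row (2,2) (-4,6) (2,2) (-4,6) (5,-2) (5,-2) (5,-2) (5,-2)
{Lo/z/y/N, Lo/z/w/N} → row (2,2) (3,2) (2,2) (3,2) (5,-2) (5,-2) (5,-2) (5,-2)
{Mid/x/y/S, Mid/x/y/N, Mid/x/w/S, Mid/x/w/N, Mid/z/y/S, Mid/z/y/N, Mid/z/w/S, Mid/z/w/N} → row (-3,2) (-3,2) (-3,2) (-3,2) (-3,2) (-3,2) (-3,2) (-3,2)
That's 5 distinct rows out of 16 strategies.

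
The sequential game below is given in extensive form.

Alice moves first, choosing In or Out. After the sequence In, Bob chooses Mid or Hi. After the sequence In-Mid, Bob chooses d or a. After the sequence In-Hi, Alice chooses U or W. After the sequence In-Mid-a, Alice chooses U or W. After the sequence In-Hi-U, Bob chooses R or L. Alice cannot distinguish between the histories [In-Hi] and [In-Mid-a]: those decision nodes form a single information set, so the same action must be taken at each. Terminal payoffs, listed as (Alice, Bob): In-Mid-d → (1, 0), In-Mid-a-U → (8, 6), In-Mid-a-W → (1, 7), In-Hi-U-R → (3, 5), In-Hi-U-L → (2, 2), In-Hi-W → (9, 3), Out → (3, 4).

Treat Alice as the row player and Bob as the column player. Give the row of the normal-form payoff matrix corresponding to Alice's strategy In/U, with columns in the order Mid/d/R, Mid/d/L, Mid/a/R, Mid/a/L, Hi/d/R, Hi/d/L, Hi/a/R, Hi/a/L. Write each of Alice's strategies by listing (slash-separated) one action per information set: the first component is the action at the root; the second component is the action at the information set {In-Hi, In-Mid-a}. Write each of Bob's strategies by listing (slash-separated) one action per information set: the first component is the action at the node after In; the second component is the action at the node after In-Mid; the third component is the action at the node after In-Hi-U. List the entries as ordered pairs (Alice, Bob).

(1,0) (1,0) (8,6) (8,6) (3,5) (2,2) (3,5) (2,2)

vs Mid/d/R: Alice plays In → Bob plays Mid at [In] → Bob plays d at [In-Mid] → (1, 0)
vs Mid/d/L: Alice plays In → Bob plays Mid at [In] → Bob plays d at [In-Mid] → (1, 0)
vs Mid/a/R: Alice plays In → Bob plays Mid at [In] → Bob plays a at [In-Mid] → Alice plays U at [In-Mid-a] → (8, 6)
vs Mid/a/L: Alice plays In → Bob plays Mid at [In] → Bob plays a at [In-Mid] → Alice plays U at [In-Mid-a] → (8, 6)
vs Hi/d/R: Alice plays In → Bob plays Hi at [In] → Alice plays U at [In-Hi] → Bob plays R at [In-Hi-U] → (3, 5)
vs Hi/d/L: Alice plays In → Bob plays Hi at [In] → Alice plays U at [In-Hi] → Bob plays L at [In-Hi-U] → (2, 2)
vs Hi/a/R: Alice plays In → Bob plays Hi at [In] → Alice plays U at [In-Hi] → Bob plays R at [In-Hi-U] → (3, 5)
vs Hi/a/L: Alice plays In → Bob plays Hi at [In] → Alice plays U at [In-Hi] → Bob plays L at [In-Hi-U] → (2, 2)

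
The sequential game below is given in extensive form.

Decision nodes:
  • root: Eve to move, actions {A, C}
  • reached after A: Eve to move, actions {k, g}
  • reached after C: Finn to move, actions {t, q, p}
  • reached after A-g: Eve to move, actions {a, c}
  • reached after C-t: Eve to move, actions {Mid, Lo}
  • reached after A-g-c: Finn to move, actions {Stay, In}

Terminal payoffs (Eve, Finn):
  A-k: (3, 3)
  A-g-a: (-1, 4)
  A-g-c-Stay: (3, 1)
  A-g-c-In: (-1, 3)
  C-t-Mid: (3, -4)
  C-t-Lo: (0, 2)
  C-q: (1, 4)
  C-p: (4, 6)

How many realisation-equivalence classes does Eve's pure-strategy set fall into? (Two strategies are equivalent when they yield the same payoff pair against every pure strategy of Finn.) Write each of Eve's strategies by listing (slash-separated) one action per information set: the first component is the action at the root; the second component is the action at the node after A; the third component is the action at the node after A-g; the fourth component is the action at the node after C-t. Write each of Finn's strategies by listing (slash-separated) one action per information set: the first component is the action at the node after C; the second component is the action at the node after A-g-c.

5

Eve has 16 pure strategies: A/k/a/Mid, A/k/a/Lo, A/k/c/Mid, A/k/c/Lo, A/g/a/Mid, A/g/a/Lo, A/g/c/Mid, A/g/c/Lo, C/k/a/Mid, C/k/a/Lo, C/k/c/Mid, C/k/c/Lo, C/g/a/Mid, C/g/a/Lo, C/g/c/Mid, C/g/c/Lo. Columns: t/Stay, t/In, q/Stay, q/In, p/Stay, p/In.
{A/k/a/Mid, A/k/a/Lo, A/k/c/Mid, A/k/c/Lo} → row (3,3) (3,3) (3,3) (3,3) (3,3) (3,3)
{A/g/a/Mid, A/g/a/Lo} → row (-1,4) (-1,4) (-1,4) (-1,4) (-1,4) (-1,4)
{A/g/c/Mid, A/g/c/Lo} → row (3,1) (-1,3) (3,1) (-1,3) (3,1) (-1,3)
{C/k/a/Mid, C/k/c/Mid, C/g/a/Mid, C/g/c/Mid} → row (3,-4) (3,-4) (1,4) (1,4) (4,6) (4,6)
{C/k/a/Lo, C/k/c/Lo, C/g/a/Lo, C/g/c/Lo} → row (0,2) (0,2) (1,4) (1,4) (4,6) (4,6)
That's 5 distinct rows out of 16 strategies.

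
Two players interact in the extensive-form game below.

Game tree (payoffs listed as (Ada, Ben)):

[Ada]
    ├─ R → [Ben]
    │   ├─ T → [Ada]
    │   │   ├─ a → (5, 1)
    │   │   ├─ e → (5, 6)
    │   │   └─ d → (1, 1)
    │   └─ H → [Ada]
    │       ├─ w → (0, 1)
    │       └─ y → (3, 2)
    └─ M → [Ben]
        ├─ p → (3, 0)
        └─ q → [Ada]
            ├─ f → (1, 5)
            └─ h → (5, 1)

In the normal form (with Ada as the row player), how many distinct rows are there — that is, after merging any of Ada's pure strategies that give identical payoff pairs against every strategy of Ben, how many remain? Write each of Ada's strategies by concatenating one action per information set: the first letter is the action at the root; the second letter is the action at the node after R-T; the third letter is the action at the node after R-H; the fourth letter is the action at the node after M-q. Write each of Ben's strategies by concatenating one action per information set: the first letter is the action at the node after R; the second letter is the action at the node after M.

Ada has 24 pure strategies: Rawf, Rawh, Rayf, Rayh, Rewf, Rewh, Reyf, Reyh, Rdwf, Rdwh, Rdyf, Rdyh, Mawf, Mawh, Mayf, Mayh, Mewf, Mewh, Meyf, Meyh, Mdwf, Mdwh, Mdyf, Mdyh. Columns: Tp, Tq, Hp, Hq.
{Rawf, Rawh} → row (5,1) (5,1) (0,1) (0,1)
{Rayf, Rayh} → row (5,1) (5,1) (3,2) (3,2)
{Rewf, Rewh} → row (5,6) (5,6) (0,1) (0,1)
{Reyf, Reyh} → row (5,6) (5,6) (3,2) (3,2)
{Rdwf, Rdwh} → row (1,1) (1,1) (0,1) (0,1)
{Rdyf, Rdyh} → row (1,1) (1,1) (3,2) (3,2)
{Mawf, Mayf, Mewf, Meyf, Mdwf, Mdyf} → row (3,0) (1,5) (3,0) (1,5)
{Mawh, Mayh, Mewh, Meyh, Mdwh, Mdyh} → row (3,0) (5,1) (3,0) (5,1)
That's 8 distinct rows out of 24 strategies.

8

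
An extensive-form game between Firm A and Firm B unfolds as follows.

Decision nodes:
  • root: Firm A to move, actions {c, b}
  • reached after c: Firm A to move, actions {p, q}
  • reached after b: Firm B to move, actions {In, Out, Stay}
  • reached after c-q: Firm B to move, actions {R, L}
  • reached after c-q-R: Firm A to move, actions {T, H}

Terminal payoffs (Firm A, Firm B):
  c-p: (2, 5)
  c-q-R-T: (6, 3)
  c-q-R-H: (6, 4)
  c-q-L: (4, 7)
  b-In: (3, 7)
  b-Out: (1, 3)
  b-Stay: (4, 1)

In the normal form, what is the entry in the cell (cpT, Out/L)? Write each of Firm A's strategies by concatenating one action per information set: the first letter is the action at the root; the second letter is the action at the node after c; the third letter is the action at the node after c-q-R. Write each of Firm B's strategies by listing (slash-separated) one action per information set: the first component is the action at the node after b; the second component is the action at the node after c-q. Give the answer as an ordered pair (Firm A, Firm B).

(2, 5)

Trace the play path from the root:
  Firm A plays c
  Firm A plays p at [c]
→ terminal payoff (2, 5).
(Firm A's choice at the node after c-q-R is never reached on this path, so it doesn't affect the outcome.)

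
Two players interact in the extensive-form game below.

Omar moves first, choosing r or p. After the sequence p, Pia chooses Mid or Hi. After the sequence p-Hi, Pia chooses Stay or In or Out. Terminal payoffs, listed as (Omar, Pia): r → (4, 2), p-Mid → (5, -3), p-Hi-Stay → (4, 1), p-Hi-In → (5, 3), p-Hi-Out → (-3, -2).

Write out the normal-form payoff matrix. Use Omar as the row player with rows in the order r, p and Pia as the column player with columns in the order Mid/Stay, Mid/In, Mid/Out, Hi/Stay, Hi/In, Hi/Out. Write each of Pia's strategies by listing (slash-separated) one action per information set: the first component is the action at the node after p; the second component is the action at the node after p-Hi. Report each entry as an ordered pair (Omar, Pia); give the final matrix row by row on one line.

r: (4,2) (4,2) (4,2) (4,2) (4,2) (4,2) | p: (5,-3) (5,-3) (5,-3) (4,1) (5,3) (-3,-2)

      Mid/Stay   Mid/In  Mid/Out  Hi/Stay    Hi/In   Hi/Out
   r    (4,2)    (4,2)    (4,2)    (4,2)    (4,2)    (4,2)
   p   (5,-3)   (5,-3)   (5,-3)    (4,1)    (5,3)  (-3,-2)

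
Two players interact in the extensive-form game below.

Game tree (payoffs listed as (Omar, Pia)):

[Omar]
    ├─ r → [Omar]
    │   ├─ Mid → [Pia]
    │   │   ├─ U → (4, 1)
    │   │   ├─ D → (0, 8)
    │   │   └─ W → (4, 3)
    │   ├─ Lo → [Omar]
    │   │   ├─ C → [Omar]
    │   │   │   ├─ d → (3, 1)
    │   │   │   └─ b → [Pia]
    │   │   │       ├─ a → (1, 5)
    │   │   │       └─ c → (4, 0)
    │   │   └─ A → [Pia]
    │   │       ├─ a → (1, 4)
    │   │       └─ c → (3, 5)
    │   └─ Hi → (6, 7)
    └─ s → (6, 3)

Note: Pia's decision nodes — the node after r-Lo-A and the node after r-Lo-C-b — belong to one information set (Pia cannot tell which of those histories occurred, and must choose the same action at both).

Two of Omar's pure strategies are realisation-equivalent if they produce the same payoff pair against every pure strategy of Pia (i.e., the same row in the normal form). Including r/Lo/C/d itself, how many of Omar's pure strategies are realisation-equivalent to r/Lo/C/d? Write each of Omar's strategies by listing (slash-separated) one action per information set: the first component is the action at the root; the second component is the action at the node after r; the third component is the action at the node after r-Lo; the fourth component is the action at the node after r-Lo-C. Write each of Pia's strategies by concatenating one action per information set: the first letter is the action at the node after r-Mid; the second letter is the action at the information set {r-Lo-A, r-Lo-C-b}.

1

Row for r/Lo/C/d (columns Ua, Uc, Da, Dc, Wa, Wc): (3,1) (3,1) (3,1) (3,1) (3,1) (3,1).
Every one of Omar's information sets is on the play path for some reply by Pia when Omar follows r/Lo/C/d.
Changing the action at any of them therefore changes at least one column, so only r/Lo/C/d itself gives this row.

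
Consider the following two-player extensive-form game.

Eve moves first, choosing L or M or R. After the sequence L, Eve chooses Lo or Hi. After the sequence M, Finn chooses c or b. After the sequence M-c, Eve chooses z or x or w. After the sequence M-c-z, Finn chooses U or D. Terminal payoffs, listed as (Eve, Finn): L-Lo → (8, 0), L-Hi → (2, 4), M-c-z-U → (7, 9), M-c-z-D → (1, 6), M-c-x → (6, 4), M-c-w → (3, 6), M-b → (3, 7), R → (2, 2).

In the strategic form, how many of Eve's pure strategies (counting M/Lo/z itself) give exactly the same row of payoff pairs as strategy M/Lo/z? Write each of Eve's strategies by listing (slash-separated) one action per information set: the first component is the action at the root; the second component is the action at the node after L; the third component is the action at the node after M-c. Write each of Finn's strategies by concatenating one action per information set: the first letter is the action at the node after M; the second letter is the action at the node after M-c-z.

Row for M/Lo/z (columns cU, cD, bU, bD): (7,9) (1,6) (3,7) (3,7).
Under M/Lo/z, Eve's choice at the node after L can never be reached regardless of what Finn does, so varying those choices leaves every outcome unchanged.
Holding the reachable choices fixed and varying the unreachable one freely already gives 2 equivalent strategies.
No other strategy reproduces this row, so those 2 are the full class: M/Lo/z, M/Hi/z.

2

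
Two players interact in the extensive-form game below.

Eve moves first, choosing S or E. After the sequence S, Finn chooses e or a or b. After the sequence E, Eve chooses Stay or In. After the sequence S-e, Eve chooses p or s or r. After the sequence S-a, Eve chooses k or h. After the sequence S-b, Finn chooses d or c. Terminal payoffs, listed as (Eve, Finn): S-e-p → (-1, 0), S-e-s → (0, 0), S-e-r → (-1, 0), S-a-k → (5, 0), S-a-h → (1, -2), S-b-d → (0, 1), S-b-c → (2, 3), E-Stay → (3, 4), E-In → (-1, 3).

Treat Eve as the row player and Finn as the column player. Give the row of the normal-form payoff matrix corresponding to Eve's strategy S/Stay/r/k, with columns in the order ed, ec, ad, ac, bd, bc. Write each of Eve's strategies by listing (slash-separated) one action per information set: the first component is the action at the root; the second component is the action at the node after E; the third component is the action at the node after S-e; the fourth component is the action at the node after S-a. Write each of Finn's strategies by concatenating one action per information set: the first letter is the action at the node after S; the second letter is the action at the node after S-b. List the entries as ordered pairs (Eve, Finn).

(-1,0) (-1,0) (5,0) (5,0) (0,1) (2,3)

vs ed: Eve plays S → Finn plays e at [S] → Eve plays r at [S-e] → (-1, 0)
vs ec: Eve plays S → Finn plays e at [S] → Eve plays r at [S-e] → (-1, 0)
vs ad: Eve plays S → Finn plays a at [S] → Eve plays k at [S-a] → (5, 0)
vs ac: Eve plays S → Finn plays a at [S] → Eve plays k at [S-a] → (5, 0)
vs bd: Eve plays S → Finn plays b at [S] → Finn plays d at [S-b] → (0, 1)
vs bc: Eve plays S → Finn plays b at [S] → Finn plays c at [S-b] → (2, 3)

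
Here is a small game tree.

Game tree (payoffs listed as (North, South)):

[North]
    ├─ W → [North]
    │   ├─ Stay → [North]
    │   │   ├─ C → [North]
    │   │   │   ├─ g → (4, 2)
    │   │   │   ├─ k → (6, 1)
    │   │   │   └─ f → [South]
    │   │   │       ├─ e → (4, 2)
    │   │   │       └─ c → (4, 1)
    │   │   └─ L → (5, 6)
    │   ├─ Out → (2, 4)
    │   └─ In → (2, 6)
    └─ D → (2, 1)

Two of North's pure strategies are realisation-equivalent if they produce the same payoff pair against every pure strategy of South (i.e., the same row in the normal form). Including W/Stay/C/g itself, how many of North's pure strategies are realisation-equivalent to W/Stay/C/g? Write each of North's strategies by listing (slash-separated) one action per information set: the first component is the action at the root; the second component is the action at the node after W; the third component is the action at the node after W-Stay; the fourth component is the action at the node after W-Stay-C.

1

Row for W/Stay/C/g (columns e, c): (4,2) (4,2).
Every one of North's information sets is on the play path for some reply by South when North follows W/Stay/C/g.
Changing the action at any of them therefore changes at least one column, so only W/Stay/C/g itself gives this row.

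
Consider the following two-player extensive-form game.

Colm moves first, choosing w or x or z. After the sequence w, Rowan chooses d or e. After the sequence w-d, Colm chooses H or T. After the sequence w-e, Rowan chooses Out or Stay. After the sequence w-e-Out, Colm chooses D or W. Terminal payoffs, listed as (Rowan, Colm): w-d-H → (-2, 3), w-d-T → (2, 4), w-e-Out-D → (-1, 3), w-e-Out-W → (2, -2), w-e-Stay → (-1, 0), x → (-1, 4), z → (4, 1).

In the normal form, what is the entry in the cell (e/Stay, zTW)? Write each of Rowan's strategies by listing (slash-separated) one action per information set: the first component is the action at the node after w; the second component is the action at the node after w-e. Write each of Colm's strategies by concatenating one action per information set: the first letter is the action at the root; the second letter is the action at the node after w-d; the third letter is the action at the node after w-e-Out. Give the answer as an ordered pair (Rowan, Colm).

(4, 1)

Trace the play path from the root:
  Colm plays z
→ terminal payoff (4, 1).
(Rowan's choice at the node after w is never reached on this path, so it doesn't affect the outcome.)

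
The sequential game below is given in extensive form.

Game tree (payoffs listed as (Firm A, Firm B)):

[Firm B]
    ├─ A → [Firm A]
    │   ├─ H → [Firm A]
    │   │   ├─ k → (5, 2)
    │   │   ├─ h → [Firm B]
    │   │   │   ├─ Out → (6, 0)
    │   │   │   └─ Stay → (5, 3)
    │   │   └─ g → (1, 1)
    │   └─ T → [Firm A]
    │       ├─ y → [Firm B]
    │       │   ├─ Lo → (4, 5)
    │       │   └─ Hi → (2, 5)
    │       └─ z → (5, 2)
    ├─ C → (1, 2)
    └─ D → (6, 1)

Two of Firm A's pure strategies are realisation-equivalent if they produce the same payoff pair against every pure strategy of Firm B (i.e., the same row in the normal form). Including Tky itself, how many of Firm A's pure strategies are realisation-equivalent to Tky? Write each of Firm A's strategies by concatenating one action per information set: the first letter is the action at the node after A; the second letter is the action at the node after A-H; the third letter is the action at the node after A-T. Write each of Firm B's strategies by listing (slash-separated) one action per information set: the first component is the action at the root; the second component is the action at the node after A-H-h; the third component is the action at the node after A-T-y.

Row for Tky (columns A/Out/Lo, A/Out/Hi, A/Stay/Lo, A/Stay/Hi, C/Out/Lo, C/Out/Hi, C/Stay/Lo, C/Stay/Hi, D/Out/Lo, D/Out/Hi, D/Stay/Lo, D/Stay/Hi): (4,5) (2,5) (4,5) (2,5) (1,2) (1,2) (1,2) (1,2) (6,1) (6,1) (6,1) (6,1).
Under Tky, Firm A's choice at the node after A-H can never be reached regardless of what Firm B does, so varying those choices leaves every outcome unchanged.
Holding the reachable choices fixed and varying the unreachable one freely already gives 3 equivalent strategies.
No other strategy reproduces this row, so those 3 are the full class: Tky, Thy, Tgy.

3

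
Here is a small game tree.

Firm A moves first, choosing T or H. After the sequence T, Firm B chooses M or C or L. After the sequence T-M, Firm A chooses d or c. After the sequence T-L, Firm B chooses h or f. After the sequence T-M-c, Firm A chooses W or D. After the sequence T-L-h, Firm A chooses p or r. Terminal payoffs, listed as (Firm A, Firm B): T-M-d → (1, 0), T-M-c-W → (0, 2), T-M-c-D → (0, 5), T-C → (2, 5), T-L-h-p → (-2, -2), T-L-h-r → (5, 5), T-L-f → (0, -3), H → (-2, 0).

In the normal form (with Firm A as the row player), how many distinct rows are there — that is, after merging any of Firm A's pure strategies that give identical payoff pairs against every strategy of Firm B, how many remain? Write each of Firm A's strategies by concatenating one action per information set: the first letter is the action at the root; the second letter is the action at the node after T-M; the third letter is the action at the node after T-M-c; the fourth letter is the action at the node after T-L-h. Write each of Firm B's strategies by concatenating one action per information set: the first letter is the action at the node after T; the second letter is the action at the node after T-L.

Firm A has 16 pure strategies: TdWp, TdWr, TdDp, TdDr, TcWp, TcWr, TcDp, TcDr, HdWp, HdWr, HdDp, HdDr, HcWp, HcWr, HcDp, HcDr. Columns: Mh, Mf, Ch, Cf, Lh, Lf.
{TdWp, TdDp} → row (1,0) (1,0) (2,5) (2,5) (-2,-2) (0,-3)
{TdWr, TdDr} → row (1,0) (1,0) (2,5) (2,5) (5,5) (0,-3)
{TcWp} → row (0,2) (0,2) (2,5) (2,5) (-2,-2) (0,-3)
{TcWr} → row (0,2) (0,2) (2,5) (2,5) (5,5) (0,-3)
{TcDp} → row (0,5) (0,5) (2,5) (2,5) (-2,-2) (0,-3)
{TcDr} → row (0,5) (0,5) (2,5) (2,5) (5,5) (0,-3)
{HdWp, HdWr, HdDp, HdDr, HcWp, HcWr, HcDp, HcDr} → row (-2,0) (-2,0) (-2,0) (-2,0) (-2,0) (-2,0)
That's 7 distinct rows out of 16 strategies.

7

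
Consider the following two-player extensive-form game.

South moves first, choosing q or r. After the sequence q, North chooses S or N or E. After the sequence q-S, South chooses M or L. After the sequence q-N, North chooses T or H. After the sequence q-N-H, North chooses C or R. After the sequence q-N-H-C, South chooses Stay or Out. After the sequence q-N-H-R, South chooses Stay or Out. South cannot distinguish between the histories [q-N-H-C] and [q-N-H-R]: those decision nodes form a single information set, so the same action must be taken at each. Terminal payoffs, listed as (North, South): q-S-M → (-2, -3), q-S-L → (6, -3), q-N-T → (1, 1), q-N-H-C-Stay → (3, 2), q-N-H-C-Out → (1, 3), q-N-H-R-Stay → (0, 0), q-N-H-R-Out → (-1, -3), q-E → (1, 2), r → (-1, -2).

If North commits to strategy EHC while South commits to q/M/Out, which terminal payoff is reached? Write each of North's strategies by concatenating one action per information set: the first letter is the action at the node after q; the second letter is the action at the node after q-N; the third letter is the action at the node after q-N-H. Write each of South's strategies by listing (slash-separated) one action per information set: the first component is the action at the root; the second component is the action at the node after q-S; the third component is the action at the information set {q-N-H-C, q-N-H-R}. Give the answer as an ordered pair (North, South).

(1, 2)

Trace the play path from the root:
  South plays q
  North plays E at [q]
→ terminal payoff (1, 2).
(North's choice at the node after q-N is never reached on this path, so it doesn't affect the outcome.)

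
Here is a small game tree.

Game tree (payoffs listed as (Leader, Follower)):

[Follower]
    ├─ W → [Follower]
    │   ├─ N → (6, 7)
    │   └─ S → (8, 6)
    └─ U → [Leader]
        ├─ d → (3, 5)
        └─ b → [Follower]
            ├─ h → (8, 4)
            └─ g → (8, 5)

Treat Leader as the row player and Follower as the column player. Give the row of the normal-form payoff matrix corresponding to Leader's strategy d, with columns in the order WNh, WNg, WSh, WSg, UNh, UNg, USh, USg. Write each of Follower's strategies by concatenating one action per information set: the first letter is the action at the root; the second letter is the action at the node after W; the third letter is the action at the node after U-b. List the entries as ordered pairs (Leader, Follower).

(6,7) (6,7) (8,6) (8,6) (3,5) (3,5) (3,5) (3,5)

vs WNh: Follower plays W → Follower plays N at [W] → (6, 7)
vs WNg: Follower plays W → Follower plays N at [W] → (6, 7)
vs WSh: Follower plays W → Follower plays S at [W] → (8, 6)
vs WSg: Follower plays W → Follower plays S at [W] → (8, 6)
vs UNh: Follower plays U → Leader plays d at [U] → (3, 5)
vs UNg: Follower plays U → Leader plays d at [U] → (3, 5)
vs USh: Follower plays U → Leader plays d at [U] → (3, 5)
vs USg: Follower plays U → Leader plays d at [U] → (3, 5)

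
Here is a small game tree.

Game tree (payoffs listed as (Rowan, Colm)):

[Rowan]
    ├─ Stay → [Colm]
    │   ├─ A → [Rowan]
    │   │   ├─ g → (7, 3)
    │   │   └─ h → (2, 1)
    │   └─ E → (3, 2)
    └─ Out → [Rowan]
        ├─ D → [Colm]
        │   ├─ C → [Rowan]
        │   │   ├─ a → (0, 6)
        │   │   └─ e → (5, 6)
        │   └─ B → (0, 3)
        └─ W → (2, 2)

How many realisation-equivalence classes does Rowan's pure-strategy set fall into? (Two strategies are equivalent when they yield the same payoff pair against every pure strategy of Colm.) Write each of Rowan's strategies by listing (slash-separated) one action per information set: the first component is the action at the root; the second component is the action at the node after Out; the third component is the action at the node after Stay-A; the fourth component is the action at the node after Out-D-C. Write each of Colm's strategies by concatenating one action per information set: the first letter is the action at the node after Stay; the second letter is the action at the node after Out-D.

5

Rowan has 16 pure strategies: Stay/D/g/a, Stay/D/g/e, Stay/D/h/a, Stay/D/h/e, Stay/W/g/a, Stay/W/g/e, Stay/W/h/a, Stay/W/h/e, Out/D/g/a, Out/D/g/e, Out/D/h/a, Out/D/h/e, Out/W/g/a, Out/W/g/e, Out/W/h/a, Out/W/h/e. Columns: AC, AB, EC, EB.
{Stay/D/g/a, Stay/D/g/e, Stay/W/g/a, Stay/W/g/e} → row (7,3) (7,3) (3,2) (3,2)
{Stay/D/h/a, Stay/D/h/e, Stay/W/h/a, Stay/W/h/e} → row (2,1) (2,1) (3,2) (3,2)
{Out/D/g/a, Out/D/h/a} → row (0,6) (0,3) (0,6) (0,3)
{Out/D/g/e, Out/D/h/e} → row (5,6) (0,3) (5,6) (0,3)
{Out/W/g/a, Out/W/g/e, Out/W/h/a, Out/W/h/e} → row (2,2) (2,2) (2,2) (2,2)
That's 5 distinct rows out of 16 strategies.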